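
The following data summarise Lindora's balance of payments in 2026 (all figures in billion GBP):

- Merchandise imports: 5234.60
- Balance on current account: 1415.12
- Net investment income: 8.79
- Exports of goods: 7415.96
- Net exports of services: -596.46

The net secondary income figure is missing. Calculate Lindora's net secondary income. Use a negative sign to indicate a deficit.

Current account = goods balance + services balance + net primary income + net secondary income
Sum of the known components = 1593.69
Net secondary income = CA - (known components) = 1415.12 - 1593.69 = -178.57

-178.57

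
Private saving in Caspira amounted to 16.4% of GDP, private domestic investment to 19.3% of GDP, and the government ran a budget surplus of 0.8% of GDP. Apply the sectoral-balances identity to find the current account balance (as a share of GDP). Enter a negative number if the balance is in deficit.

-2.1

By the sectoral-balances identity, CA = (S_private - I) + (T - G).
Private balance = 16.4 - 19.3 = -2.9
Government balance (T - G) = 0.8
CA = -2.9 + 0.8 = -2.1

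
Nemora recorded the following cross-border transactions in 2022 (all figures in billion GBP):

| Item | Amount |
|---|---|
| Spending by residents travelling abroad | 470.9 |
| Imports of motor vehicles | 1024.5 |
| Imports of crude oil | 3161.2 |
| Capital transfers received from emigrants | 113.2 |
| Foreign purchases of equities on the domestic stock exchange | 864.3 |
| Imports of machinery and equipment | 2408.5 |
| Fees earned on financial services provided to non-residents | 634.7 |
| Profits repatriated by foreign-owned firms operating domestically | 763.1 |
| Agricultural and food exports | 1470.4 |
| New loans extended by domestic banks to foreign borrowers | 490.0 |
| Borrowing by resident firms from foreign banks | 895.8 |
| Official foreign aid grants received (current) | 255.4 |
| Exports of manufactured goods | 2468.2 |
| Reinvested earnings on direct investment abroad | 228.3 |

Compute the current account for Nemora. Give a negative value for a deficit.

-2771.2

Goods: 2468.2 - 1024.5 - 2408.5 - 3161.2 + 1470.4 = -2655.6
Services: 634.7 - 470.9 = 163.8
Primary income: 228.3 - 763.1 = -534.8
Secondary income: 255.4
Current account = (-2655.6) + 163.8 + (-534.8) + 255.4 = -2771.2
(Excluded from the current account — capital account: capital transfers received from emigrants 113.2; financial account: foreign purchases of equities on the domestic stock exchange 864.3, new loans extended by domestic banks to foreign borrowers 490.0, borrowing by resident firms from foreign banks 895.8.)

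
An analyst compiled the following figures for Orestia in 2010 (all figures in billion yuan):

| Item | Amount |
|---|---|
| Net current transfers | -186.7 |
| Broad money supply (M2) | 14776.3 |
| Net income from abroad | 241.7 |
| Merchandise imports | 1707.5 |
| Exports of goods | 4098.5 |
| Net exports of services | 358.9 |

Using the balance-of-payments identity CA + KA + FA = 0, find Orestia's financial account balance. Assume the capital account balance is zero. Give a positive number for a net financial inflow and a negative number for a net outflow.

-2804.9

Goods balance = 4098.5 - 1707.5 = 2391.0
Services balance = 358.9
Trade balance (goods + services) = 2391.0 + 358.9 = 2749.9
Net primary income = 241.7
Net secondary income = -186.7
Current account = 2749.9 + 241.7 + (-186.7) = 2804.9
Financial account = -(2804.9) = -2804.9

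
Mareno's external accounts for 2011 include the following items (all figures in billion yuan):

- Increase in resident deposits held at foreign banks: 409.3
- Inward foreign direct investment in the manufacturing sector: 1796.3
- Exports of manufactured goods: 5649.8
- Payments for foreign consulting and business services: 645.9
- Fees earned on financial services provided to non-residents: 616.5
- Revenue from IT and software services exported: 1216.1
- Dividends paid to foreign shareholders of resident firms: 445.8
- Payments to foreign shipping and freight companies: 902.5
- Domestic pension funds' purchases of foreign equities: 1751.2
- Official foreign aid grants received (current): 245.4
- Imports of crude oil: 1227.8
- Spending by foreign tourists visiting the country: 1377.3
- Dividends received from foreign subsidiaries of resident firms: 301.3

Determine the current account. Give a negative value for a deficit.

6184.4

Goods: 5649.8 - 1227.8 = 4422.0
Services: -645.9 + 1377.3 + 616.5 + 1216.1 - 902.5 = 1661.5
Primary income: -445.8 + 301.3 = -144.5
Secondary income: 245.4
Current account = 4422.0 + 1661.5 + (-144.5) + 245.4 = 6184.4
(Excluded from the current account — financial account: increase in resident deposits held at foreign banks 409.3, inward foreign direct investment in the manufacturing sector 1796.3, domestic pension funds' purchases of foreign equities 1751.2.)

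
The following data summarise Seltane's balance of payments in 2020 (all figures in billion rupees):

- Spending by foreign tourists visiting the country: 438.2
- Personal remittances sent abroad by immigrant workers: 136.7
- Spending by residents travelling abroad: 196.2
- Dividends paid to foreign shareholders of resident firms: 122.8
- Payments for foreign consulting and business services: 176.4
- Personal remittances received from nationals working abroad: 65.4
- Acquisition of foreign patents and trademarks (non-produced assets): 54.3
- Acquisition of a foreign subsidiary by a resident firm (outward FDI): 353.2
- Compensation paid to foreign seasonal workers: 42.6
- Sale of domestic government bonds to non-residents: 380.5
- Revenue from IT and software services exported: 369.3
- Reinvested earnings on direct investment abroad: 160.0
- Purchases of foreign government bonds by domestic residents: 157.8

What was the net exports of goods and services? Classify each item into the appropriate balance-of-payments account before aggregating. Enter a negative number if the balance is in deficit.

434.9

Services: -176.4 + 369.3 + 438.2 - 196.2 = 434.9
Trade balance = 0.0 + 434.9 = 434.9
(Excluded from the trade balance — secondary income: personal remittances sent abroad by immigrant workers 136.7, personal remittances received from nationals working abroad 65.4; primary income: dividends paid to foreign shareholders of resident firms 122.8, compensation paid to foreign seasonal workers 42.6, reinvested earnings on direct investment abroad 160.0; capital account: acquisition of foreign patents and trademarks (non-produced assets) 54.3; financial account: acquisition of a foreign subsidiary by a resident firm (outward FDI) 353.2, sale of domestic government bonds to non-residents 380.5, purchases of foreign government bonds by domestic residents 157.8.)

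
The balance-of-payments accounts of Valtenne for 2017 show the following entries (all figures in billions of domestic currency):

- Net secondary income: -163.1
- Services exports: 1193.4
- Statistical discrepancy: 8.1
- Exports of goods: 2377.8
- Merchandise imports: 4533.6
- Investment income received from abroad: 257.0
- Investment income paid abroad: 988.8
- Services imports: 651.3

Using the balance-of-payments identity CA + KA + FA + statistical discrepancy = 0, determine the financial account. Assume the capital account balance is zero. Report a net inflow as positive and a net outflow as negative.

2500.5

Goods balance = 2377.8 - 4533.6 = -2155.8
Services balance = 1193.4 - 651.3 = 542.1
Trade balance (goods + services) = -2155.8 + 542.1 = -1613.7
Net primary income = 257.0 - 988.8 = -731.8
Net secondary income = -163.1
Current account = -1613.7 + (-731.8) + (-163.1) = -2508.6
Financial account = -(-2508.6 + 8.1) = 2500.5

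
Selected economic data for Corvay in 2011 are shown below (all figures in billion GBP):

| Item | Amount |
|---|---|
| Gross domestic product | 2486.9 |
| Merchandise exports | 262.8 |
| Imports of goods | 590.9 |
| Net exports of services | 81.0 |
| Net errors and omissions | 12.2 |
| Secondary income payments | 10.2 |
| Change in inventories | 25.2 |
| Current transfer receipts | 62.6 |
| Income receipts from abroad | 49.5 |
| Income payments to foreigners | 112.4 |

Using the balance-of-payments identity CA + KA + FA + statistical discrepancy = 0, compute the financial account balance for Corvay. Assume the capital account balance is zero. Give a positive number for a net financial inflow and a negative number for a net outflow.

245.4

Goods balance = 262.8 - 590.9 = -328.1
Services balance = 81.0
Trade balance (goods + services) = -328.1 + 81.0 = -247.1
Net primary income = 49.5 - 112.4 = -62.9
Net secondary income = 62.6 - 10.2 = 52.4
Current account = -247.1 + (-62.9) + 52.4 = -257.6
Financial account = -(-257.6 + 12.2) = 245.4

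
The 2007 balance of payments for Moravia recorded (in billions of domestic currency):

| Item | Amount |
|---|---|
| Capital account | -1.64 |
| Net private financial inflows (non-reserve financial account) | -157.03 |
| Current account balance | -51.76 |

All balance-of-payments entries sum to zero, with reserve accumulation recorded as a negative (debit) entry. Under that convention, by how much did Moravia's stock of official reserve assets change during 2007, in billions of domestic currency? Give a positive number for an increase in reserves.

-210.43

Official reserve transactions balance = -((-51.76) + (-1.64) + (-157.03)) = 210.43
An accumulation of reserves is recorded as a debit (negative entry), so the change in the stock of reserves is the negative of that balance.
Change in official reserves = -(210.43) = -210.43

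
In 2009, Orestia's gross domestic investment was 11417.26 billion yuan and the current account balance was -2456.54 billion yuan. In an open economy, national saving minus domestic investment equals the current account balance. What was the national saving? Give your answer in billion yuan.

8960.72

S - I = CA (net lending to the rest of the world).
S = I + CA = 11417.26 + (-2456.54) = 8960.72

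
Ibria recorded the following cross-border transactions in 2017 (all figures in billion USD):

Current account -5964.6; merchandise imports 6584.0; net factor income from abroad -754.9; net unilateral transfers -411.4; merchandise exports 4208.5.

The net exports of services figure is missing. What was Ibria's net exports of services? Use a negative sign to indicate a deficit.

-2422.8

Current account = goods balance + services balance + net primary income + net secondary income
Sum of the known components = -3541.8
Net exports of services = CA - (known components) = -5964.6 - (-3541.8) = -2422.8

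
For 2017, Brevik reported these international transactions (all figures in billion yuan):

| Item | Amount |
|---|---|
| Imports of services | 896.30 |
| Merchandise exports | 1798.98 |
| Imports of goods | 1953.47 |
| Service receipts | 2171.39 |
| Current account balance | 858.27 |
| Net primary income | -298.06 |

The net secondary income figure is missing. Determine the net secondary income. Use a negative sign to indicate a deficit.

Current account = goods balance + services balance + net primary income + net secondary income
Sum of the known components = 822.54
Net secondary income = CA - (known components) = 858.27 - 822.54 = 35.73

35.73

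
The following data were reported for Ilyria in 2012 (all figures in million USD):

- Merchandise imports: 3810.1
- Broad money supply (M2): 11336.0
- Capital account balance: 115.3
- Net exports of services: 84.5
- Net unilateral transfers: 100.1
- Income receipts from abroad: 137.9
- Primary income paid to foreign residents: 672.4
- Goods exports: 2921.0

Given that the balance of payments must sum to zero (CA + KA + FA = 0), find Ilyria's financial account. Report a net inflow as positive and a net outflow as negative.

1123.7

Goods balance = 2921.0 - 3810.1 = -889.1
Services balance = 84.5
Trade balance (goods + services) = -889.1 + 84.5 = -804.6
Net primary income = 137.9 - 672.4 = -534.5
Net secondary income = 100.1
Current account = -804.6 + (-534.5) + 100.1 = -1239.0
Financial account = -(-1239.0 + 115.3) = 1123.7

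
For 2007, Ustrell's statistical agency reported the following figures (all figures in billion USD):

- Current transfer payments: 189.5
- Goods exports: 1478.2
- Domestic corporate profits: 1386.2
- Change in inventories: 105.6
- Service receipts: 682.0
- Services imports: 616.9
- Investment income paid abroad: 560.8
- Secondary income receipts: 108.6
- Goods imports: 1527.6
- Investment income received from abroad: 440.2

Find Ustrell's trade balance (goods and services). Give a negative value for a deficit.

Goods balance = 1478.2 - 1527.6 = -49.4
Services balance = 682.0 - 616.9 = 65.1
Trade balance (goods + services) = -49.4 + 65.1 = 15.7

15.7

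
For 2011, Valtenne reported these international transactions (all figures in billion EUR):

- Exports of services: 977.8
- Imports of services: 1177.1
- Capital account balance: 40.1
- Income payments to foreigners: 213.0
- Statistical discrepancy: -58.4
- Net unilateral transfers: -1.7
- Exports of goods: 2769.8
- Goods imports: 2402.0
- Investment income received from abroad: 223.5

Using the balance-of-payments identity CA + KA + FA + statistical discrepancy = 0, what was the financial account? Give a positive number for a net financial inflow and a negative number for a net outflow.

Goods balance = 2769.8 - 2402.0 = 367.8
Services balance = 977.8 - 1177.1 = -199.3
Trade balance (goods + services) = 367.8 + (-199.3) = 168.5
Net primary income = 223.5 - 213.0 = 10.5
Net secondary income = -1.7
Current account = 168.5 + 10.5 + (-1.7) = 177.3
Financial account = -(177.3 + 40.1 + (-58.4)) = -159.0

-159.0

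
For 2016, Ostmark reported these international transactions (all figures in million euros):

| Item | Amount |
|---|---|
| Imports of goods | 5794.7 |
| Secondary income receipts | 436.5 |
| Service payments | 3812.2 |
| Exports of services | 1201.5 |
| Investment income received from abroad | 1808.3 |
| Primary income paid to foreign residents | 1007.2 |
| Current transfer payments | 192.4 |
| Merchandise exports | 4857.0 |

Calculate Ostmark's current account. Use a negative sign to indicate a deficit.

-2503.2

Goods balance = 4857.0 - 5794.7 = -937.7
Services balance = 1201.5 - 3812.2 = -2610.7
Trade balance (goods + services) = -937.7 + (-2610.7) = -3548.4
Net primary income = 1808.3 - 1007.2 = 801.1
Net secondary income = 436.5 - 192.4 = 244.1
Current account = -3548.4 + 801.1 + 244.1 = -2503.2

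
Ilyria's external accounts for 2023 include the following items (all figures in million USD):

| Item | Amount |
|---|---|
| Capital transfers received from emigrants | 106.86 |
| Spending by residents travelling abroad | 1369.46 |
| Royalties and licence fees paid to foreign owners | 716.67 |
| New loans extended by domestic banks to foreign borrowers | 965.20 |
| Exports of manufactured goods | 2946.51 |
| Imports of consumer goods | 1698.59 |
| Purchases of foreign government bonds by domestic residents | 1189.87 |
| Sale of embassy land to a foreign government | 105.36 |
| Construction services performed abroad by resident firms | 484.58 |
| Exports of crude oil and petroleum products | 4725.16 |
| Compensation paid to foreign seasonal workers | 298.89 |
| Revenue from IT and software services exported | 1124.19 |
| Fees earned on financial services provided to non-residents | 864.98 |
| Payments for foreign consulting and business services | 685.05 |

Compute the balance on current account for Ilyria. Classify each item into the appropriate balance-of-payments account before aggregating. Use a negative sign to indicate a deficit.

Goods: 4725.16 - 1698.59 + 2946.51 = 5973.08
Services: 1124.19 - 716.67 - 1369.46 + 484.58 + 864.98 - 685.05 = -297.43
Primary income: -298.89
Current account = 5973.08 + (-297.43) + (-298.89) = 5376.76
(Excluded from the current account — capital account: capital transfers received from emigrants 106.86, sale of embassy land to a foreign government 105.36; financial account: new loans extended by domestic banks to foreign borrowers 965.20, purchases of foreign government bonds by domestic residents 1189.87.)

5376.76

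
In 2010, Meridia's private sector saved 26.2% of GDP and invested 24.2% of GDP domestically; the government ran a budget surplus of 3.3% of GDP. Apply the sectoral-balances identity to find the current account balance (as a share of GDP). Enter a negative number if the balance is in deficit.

By the sectoral-balances identity, CA = (S_private - I) + (T - G).
Private balance = 26.2 - 24.2 = 2.0
Government balance (T - G) = 3.3
CA = 2.0 + 3.3 = 5.3

5.3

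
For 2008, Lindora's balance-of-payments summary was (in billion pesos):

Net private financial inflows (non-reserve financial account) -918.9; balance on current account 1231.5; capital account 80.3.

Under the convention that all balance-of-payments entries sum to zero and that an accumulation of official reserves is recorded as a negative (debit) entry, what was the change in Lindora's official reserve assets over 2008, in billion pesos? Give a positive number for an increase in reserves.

Official reserve transactions balance = -(1231.5 + 80.3 + (-918.9)) = -392.9
An accumulation of reserves is recorded as a debit (negative entry), so the change in the stock of reserves is the negative of that balance.
Change in official reserves = -(-392.9) = 392.9

392.9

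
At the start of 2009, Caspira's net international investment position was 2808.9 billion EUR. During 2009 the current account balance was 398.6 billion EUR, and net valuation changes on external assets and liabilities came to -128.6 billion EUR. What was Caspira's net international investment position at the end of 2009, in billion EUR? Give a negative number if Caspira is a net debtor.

3078.9

Change in NIIP = current account + net valuation change = 398.6 + (-128.6) = 270.0
End-of-year NIIP = 2808.9 + 270.0 = 3078.9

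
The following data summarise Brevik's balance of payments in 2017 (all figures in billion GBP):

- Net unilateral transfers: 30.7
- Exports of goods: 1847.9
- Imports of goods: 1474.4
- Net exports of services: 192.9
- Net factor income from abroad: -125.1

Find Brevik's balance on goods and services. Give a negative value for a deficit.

566.4

Goods balance = 1847.9 - 1474.4 = 373.5
Services balance = 192.9
Trade balance (goods + services) = 373.5 + 192.9 = 566.4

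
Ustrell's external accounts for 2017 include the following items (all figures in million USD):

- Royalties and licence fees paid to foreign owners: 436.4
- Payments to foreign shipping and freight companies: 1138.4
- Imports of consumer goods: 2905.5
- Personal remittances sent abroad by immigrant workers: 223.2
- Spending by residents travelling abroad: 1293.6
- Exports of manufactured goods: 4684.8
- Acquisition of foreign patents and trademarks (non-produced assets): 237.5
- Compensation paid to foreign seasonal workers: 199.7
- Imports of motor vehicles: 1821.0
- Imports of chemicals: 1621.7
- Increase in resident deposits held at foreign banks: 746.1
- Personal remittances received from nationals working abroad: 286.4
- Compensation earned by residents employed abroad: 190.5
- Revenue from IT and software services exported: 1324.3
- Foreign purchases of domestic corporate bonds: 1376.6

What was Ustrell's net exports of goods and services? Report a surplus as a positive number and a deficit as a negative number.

-3207.5

Goods: -1621.7 - 1821.0 + 4684.8 - 2905.5 = -1663.4
Services: 1324.3 - 1138.4 - 436.4 - 1293.6 = -1544.1
Trade balance = -1663.4 + (-1544.1) = -3207.5
(Excluded from the trade balance — secondary income: personal remittances sent abroad by immigrant workers 223.2, personal remittances received from nationals working abroad 286.4; capital account: acquisition of foreign patents and trademarks (non-produced assets) 237.5; primary income: compensation paid to foreign seasonal workers 199.7, compensation earned by residents employed abroad 190.5; financial account: increase in resident deposits held at foreign banks 746.1, foreign purchases of domestic corporate bonds 1376.6.)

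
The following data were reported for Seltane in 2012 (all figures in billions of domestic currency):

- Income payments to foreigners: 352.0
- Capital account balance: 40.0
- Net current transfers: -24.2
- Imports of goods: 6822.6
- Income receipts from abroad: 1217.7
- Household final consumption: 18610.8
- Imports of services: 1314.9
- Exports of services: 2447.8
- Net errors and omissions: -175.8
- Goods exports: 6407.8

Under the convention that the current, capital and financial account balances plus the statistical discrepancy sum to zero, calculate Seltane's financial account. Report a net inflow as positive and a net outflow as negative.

Goods balance = 6407.8 - 6822.6 = -414.8
Services balance = 2447.8 - 1314.9 = 1132.9
Trade balance (goods + services) = -414.8 + 1132.9 = 718.1
Net primary income = 1217.7 - 352.0 = 865.7
Net secondary income = -24.2
Current account = 718.1 + 865.7 + (-24.2) = 1559.6
Financial account = -(1559.6 + 40.0 + (-175.8)) = -1423.8

-1423.8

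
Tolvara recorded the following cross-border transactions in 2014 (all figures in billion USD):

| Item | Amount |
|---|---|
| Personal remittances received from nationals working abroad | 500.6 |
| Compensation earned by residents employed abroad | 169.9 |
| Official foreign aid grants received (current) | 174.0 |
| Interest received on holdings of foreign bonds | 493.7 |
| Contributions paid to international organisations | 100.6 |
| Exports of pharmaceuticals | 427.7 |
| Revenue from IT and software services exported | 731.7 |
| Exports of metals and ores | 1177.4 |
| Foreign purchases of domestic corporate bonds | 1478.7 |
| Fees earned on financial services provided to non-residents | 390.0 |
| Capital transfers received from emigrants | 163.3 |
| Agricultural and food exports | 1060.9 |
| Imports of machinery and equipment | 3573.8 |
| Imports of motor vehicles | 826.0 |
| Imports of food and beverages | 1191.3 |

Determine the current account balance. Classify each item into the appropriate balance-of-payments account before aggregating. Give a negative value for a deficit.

Goods: -1191.3 - 3573.8 + 427.7 - 826.0 + 1060.9 + 1177.4 = -2925.1
Services: 731.7 + 390.0 = 1121.7
Primary income: 169.9 + 493.7 = 663.6
Secondary income: 500.6 - 100.6 + 174.0 = 574.0
Current account = (-2925.1) + 1121.7 + 663.6 + 574.0 = -565.8
(Excluded from the current account — financial account: foreign purchases of domestic corporate bonds 1478.7; capital account: capital transfers received from emigrants 163.3.)

-565.8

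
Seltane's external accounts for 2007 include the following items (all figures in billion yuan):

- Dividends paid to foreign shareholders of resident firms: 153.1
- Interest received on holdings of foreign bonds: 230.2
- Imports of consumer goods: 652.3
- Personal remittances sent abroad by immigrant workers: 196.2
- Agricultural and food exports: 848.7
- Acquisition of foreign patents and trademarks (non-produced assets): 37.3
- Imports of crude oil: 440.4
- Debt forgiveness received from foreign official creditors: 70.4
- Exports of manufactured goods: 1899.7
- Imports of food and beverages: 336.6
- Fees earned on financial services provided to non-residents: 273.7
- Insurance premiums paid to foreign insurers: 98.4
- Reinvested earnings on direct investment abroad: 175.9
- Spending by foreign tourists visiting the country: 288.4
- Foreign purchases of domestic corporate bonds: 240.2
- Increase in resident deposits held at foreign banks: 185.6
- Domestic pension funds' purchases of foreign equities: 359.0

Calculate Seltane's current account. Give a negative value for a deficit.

Goods: -336.6 + 848.7 - 440.4 - 652.3 + 1899.7 = 1319.1
Services: 288.4 + 273.7 - 98.4 = 463.7
Primary income: 175.9 + 230.2 - 153.1 = 253.0
Secondary income: -196.2
Current account = 1319.1 + 463.7 + 253.0 + (-196.2) = 1839.6
(Excluded from the current account — capital account: acquisition of foreign patents and trademarks (non-produced assets) 37.3, debt forgiveness received from foreign official creditors 70.4; financial account: foreign purchases of domestic corporate bonds 240.2, increase in resident deposits held at foreign banks 185.6, domestic pension funds' purchases of foreign equities 359.0.)

1839.6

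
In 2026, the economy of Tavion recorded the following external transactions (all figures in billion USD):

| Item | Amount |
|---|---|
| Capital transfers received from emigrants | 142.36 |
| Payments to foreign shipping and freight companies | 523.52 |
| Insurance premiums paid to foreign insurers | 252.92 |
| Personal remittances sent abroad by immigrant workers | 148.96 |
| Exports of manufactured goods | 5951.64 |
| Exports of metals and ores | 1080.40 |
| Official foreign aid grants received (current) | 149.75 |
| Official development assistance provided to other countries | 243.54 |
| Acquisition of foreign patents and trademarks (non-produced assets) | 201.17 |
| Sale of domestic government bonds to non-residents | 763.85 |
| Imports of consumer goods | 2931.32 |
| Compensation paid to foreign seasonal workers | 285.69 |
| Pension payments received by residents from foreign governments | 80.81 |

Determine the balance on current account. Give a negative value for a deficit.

2876.65

Goods: -2931.32 + 5951.64 + 1080.40 = 4100.72
Services: -523.52 - 252.92 = -776.44
Primary income: -285.69
Secondary income: -148.96 - 243.54 + 80.81 + 149.75 = -161.94
Current account = 4100.72 + (-776.44) + (-285.69) + (-161.94) = 2876.65
(Excluded from the current account — capital account: capital transfers received from emigrants 142.36, acquisition of foreign patents and trademarks (non-produced assets) 201.17; financial account: sale of domestic government bonds to non-residents 763.85.)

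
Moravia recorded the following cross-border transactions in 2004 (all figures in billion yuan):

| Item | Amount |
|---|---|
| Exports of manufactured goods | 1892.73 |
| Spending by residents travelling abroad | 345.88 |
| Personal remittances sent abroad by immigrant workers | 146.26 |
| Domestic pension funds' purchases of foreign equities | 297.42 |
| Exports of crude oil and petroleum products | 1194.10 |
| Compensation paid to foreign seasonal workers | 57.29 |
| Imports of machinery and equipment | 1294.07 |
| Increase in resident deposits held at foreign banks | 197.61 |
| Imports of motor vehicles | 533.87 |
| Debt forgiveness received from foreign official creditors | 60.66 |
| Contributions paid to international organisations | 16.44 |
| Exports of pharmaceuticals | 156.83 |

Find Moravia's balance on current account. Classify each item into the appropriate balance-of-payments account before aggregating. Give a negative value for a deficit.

Goods: 156.83 - 533.87 - 1294.07 + 1892.73 + 1194.10 = 1415.72
Services: -345.88
Primary income: -57.29
Secondary income: -16.44 - 146.26 = -162.70
Current account = 1415.72 + (-345.88) + (-57.29) + (-162.70) = 849.85
(Excluded from the current account — financial account: domestic pension funds' purchases of foreign equities 297.42, increase in resident deposits held at foreign banks 197.61; capital account: debt forgiveness received from foreign official creditors 60.66.)

849.85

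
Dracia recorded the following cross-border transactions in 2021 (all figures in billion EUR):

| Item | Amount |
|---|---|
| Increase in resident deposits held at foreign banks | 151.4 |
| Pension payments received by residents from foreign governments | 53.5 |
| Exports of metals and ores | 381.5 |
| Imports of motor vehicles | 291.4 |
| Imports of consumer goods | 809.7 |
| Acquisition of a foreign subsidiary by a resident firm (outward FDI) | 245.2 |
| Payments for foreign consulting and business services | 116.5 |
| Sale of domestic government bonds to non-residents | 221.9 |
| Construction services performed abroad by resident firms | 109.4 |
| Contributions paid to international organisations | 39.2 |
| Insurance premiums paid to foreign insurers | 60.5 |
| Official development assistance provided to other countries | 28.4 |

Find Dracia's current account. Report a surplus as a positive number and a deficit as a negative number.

Goods: -809.7 + 381.5 - 291.4 = -719.6
Services: -116.5 - 60.5 + 109.4 = -67.6
Secondary income: -39.2 + 53.5 - 28.4 = -14.1
Current account = (-719.6) + (-67.6) + (-14.1) = -801.3
(Excluded from the current account — financial account: increase in resident deposits held at foreign banks 151.4, acquisition of a foreign subsidiary by a resident firm (outward FDI) 245.2, sale of domestic government bonds to non-residents 221.9.)

-801.3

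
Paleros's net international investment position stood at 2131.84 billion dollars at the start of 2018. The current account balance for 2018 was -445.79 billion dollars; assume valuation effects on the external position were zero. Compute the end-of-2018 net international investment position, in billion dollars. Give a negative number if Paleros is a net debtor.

With no valuation effects, change in NIIP = current account = -445.79
End-of-year NIIP = 2131.84 + (-445.79) = 1686.05

1686.05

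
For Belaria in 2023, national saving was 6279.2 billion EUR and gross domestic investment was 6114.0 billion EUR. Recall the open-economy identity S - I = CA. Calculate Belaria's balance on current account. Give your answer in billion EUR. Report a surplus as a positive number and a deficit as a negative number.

165.2

CA = S - I = 6279.2 - 6114.0 = 165.2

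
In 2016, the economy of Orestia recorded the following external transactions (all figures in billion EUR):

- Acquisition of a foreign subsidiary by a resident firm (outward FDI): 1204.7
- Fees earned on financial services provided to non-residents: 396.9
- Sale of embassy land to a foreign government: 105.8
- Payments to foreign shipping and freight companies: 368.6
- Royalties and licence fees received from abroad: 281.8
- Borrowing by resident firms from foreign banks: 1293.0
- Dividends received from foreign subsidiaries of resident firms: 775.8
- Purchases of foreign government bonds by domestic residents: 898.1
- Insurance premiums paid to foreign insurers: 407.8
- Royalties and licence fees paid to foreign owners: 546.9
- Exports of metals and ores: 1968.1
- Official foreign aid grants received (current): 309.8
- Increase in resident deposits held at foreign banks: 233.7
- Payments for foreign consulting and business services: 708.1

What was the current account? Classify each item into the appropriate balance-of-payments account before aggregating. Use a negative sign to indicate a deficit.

Goods: 1968.1
Services: 396.9 - 368.6 - 546.9 - 708.1 + 281.8 - 407.8 = -1352.7
Primary income: 775.8
Secondary income: 309.8
Current account = 1968.1 + (-1352.7) + 775.8 + 309.8 = 1701.0
(Excluded from the current account — financial account: acquisition of a foreign subsidiary by a resident firm (outward FDI) 1204.7, borrowing by resident firms from foreign banks 1293.0, purchases of foreign government bonds by domestic residents 898.1, increase in resident deposits held at foreign banks 233.7; capital account: sale of embassy land to a foreign government 105.8.)

1701.0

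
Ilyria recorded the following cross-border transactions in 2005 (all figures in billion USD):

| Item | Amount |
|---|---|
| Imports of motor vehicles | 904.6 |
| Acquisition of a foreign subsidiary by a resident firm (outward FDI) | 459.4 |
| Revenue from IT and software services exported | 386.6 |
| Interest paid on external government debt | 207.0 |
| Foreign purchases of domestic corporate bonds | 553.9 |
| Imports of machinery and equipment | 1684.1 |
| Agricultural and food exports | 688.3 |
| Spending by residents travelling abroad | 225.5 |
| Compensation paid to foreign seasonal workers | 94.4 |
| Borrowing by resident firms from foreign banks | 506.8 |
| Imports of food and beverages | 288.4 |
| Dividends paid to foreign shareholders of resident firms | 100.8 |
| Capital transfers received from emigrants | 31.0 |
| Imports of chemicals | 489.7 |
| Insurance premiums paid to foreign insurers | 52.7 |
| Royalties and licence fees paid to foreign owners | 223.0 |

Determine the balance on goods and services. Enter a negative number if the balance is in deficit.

-2793.1

Goods: -489.7 - 904.6 - 1684.1 - 288.4 + 688.3 = -2678.5
Services: -225.5 - 52.7 + 386.6 - 223.0 = -114.6
Trade balance = -2678.5 + (-114.6) = -2793.1
(Excluded from the trade balance — financial account: acquisition of a foreign subsidiary by a resident firm (outward FDI) 459.4, foreign purchases of domestic corporate bonds 553.9, borrowing by resident firms from foreign banks 506.8; primary income: interest paid on external government debt 207.0, compensation paid to foreign seasonal workers 94.4, dividends paid to foreign shareholders of resident firms 100.8; capital account: capital transfers received from emigrants 31.0.)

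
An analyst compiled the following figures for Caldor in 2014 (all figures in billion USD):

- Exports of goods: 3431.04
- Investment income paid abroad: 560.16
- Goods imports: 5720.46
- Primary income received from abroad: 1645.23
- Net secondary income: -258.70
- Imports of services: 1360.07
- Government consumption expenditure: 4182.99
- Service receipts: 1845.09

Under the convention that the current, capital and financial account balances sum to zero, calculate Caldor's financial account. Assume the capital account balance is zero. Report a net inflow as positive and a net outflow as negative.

Goods balance = 3431.04 - 5720.46 = -2289.42
Services balance = 1845.09 - 1360.07 = 485.02
Trade balance (goods + services) = -2289.42 + 485.02 = -1804.40
Net primary income = 1645.23 - 560.16 = 1085.07
Net secondary income = -258.70
Current account = -1804.40 + 1085.07 + (-258.70) = -978.03
Financial account = -(-978.03) = 978.03

978.03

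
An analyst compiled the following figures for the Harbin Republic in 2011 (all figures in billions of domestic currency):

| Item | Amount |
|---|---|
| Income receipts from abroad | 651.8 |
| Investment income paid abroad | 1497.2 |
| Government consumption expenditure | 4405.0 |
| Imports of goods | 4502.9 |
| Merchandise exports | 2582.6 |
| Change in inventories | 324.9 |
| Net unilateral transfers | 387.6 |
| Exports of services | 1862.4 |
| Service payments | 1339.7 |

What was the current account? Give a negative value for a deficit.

-1855.4

Goods balance = 2582.6 - 4502.9 = -1920.3
Services balance = 1862.4 - 1339.7 = 522.7
Trade balance (goods + services) = -1920.3 + 522.7 = -1397.6
Net primary income = 651.8 - 1497.2 = -845.4
Net secondary income = 387.6
Current account = -1397.6 + (-845.4) + 387.6 = -1855.4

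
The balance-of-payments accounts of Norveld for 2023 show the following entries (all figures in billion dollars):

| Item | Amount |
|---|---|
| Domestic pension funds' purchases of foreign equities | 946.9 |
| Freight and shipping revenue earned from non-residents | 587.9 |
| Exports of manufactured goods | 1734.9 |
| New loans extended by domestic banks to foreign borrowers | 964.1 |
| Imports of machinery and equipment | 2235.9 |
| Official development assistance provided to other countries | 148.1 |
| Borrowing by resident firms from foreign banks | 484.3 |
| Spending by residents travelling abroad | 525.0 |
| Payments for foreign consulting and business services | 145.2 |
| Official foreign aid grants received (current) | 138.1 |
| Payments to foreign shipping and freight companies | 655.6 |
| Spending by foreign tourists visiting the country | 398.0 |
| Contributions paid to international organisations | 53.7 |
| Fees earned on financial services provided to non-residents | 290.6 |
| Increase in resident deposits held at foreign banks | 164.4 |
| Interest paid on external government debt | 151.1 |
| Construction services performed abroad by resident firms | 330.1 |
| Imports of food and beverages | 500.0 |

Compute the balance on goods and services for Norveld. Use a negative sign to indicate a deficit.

Goods: -500.0 - 2235.9 + 1734.9 = -1001.0
Services: 398.0 - 145.2 + 587.9 - 525.0 + 330.1 + 290.6 - 655.6 = 280.8
Trade balance = -1001.0 + 280.8 = -720.2
(Excluded from the trade balance — financial account: domestic pension funds' purchases of foreign equities 946.9, new loans extended by domestic banks to foreign borrowers 964.1, borrowing by resident firms from foreign banks 484.3, increase in resident deposits held at foreign banks 164.4; secondary income: official development assistance provided to other countries 148.1, official foreign aid grants received (current) 138.1, contributions paid to international organisations 53.7; primary income: interest paid on external government debt 151.1.)

-720.2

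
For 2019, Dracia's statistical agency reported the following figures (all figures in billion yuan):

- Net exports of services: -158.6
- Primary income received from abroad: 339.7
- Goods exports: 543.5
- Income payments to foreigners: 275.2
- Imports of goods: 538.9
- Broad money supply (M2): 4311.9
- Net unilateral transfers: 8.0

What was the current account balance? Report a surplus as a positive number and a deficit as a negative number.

-81.5

Goods balance = 543.5 - 538.9 = 4.6
Services balance = -158.6
Trade balance (goods + services) = 4.6 + (-158.6) = -154.0
Net primary income = 339.7 - 275.2 = 64.5
Net secondary income = 8.0
Current account = -154.0 + 64.5 + 8.0 = -81.5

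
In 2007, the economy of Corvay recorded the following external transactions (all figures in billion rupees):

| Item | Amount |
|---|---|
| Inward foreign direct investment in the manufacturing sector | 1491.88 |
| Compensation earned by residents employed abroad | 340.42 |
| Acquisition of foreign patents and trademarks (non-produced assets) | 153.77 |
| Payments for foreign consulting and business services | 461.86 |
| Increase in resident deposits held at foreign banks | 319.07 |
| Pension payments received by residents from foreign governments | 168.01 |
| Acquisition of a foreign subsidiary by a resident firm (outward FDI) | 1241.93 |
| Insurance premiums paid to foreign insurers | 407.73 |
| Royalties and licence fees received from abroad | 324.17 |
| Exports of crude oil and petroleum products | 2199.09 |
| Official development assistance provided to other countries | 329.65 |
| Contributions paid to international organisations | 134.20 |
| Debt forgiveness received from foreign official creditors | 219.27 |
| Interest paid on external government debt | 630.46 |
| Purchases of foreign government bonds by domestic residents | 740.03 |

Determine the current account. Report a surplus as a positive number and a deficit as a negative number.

1067.79

Goods: 2199.09
Services: 324.17 - 461.86 - 407.73 = -545.42
Primary income: -630.46 + 340.42 = -290.04
Secondary income: -329.65 - 134.20 + 168.01 = -295.84
Current account = 2199.09 + (-545.42) + (-290.04) + (-295.84) = 1067.79
(Excluded from the current account — financial account: inward foreign direct investment in the manufacturing sector 1491.88, increase in resident deposits held at foreign banks 319.07, acquisition of a foreign subsidiary by a resident firm (outward FDI) 1241.93, purchases of foreign government bonds by domestic residents 740.03; capital account: acquisition of foreign patents and trademarks (non-produced assets) 153.77, debt forgiveness received from foreign official creditors 219.27.)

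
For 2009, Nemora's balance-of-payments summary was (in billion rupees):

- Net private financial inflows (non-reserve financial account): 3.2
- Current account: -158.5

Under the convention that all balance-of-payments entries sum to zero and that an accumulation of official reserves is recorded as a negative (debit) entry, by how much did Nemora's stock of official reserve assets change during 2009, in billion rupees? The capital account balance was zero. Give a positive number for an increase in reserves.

Official reserve transactions balance = -((-158.5) + 3.2) = 155.3
An accumulation of reserves is recorded as a debit (negative entry), so the change in the stock of reserves is the negative of that balance.
Change in official reserves = -(155.3) = -155.3

-155.3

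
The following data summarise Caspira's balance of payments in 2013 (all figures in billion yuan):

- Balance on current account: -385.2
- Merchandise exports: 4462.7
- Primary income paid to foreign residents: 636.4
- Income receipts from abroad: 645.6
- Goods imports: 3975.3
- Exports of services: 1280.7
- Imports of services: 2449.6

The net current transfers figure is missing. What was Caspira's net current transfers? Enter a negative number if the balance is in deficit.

287.1

Current account = goods balance + services balance + net primary income + net secondary income
Sum of the known components = -672.3
Net current transfers = CA - (known components) = -385.2 - (-672.3) = 287.1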